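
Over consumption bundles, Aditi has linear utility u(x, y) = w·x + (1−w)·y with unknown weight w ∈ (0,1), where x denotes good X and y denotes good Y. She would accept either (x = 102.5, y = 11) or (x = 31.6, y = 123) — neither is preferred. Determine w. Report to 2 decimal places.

w = 0.61

u(102.5,11) = u(31.6,123) means w·102.5 + (1−w)·11 = w·31.6 + (1−w)·123.
Collecting terms: w·70.9 = (1−w)·112.
The marginal rate of substitution is 112/70.9, so w = 112/(70.9+112) = 0.61.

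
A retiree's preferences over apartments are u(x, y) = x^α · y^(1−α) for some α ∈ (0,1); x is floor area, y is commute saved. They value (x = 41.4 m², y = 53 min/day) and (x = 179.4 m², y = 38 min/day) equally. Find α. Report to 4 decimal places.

Indifference: 41.4^α · 53^(1−α) = 179.4^α · 38^(1−α).
Rearrange to (41.4/179.4)^α = (38/53)^(1−α) and take logs: α·-1.4663371 = (1−α)·-0.3327058.
With A = -1.4663371 and B = -0.3327058: α·A = (1−α)·B, so α = B/(A+B) = -0.3327058/-1.7990429 ≈ 0.1849.

α ≈ 0.1849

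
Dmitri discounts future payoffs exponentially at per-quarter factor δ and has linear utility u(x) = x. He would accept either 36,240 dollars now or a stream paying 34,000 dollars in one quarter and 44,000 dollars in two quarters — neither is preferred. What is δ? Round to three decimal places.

Present value of the stream is 34000·δ + 44000·δ². Indifference gives 34000δ + 44000δ² = 36240.
Rearranged: 44000δ² + 34000δ − 36240 = 0.
By the quadratic formula (taking the positive root), δ = (−34000 + √7534240000.00) / 88000 ≈ 0.600.

δ ≈ 0.600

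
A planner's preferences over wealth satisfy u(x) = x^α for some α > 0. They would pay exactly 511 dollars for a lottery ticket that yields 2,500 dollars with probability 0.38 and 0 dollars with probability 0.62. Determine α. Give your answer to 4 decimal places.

Since u(0) = 0, the lottery's EU is 0.38·2500^α.
Equating: 511^α = 0.38·2500^α, i.e. 0.2044^α = 0.38.
Taking logs: α·ln(511/2500) = ln(0.38), so α = -0.9675840 / -1.5876764 ≈ 0.6094.

α ≈ 0.6094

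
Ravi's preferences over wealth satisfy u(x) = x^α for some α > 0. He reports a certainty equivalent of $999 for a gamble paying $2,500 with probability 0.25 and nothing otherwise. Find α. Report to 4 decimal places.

Since u(0) = 0, the lottery's EU is 0.25·2500^α.
Indifference: 999^α = 0.25·2500^α, so (999/2500)^α = 0.25.
Taking logs: α·ln(999/2500) = ln(0.25), so α = -1.3862944 / -0.9172912 ≈ 1.5113.

α ≈ 1.5113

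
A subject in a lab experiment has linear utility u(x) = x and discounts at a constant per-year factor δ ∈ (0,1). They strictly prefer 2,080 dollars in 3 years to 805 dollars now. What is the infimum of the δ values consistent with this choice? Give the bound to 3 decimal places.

The preference means 805 < δ^3·2080.
Dividing by 2080: δ^3 > 0.38702. Both sides are positive, so the cube root keeps the direction.
δ > (805/2080)^(1/3) ≈ 0.729.

δ > 0.729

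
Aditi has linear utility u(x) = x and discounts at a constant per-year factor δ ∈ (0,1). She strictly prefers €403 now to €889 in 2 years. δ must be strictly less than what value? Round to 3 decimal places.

The preference means 403 > δ^2·889.
Dividing by 889: δ^2 < 0.45332. Both sides are positive, so the square root keeps the direction.
δ < (403/889)^(1/2) ≈ 0.673.

δ < 0.673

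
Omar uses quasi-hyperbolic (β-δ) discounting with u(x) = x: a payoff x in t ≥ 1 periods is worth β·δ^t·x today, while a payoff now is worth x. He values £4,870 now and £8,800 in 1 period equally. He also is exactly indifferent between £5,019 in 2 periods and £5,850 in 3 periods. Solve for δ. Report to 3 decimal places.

δ ≈ 0.858

Both payoffs in the second observation are in the future, so β drops out: δ^2·5019 = δ^3·5850 ⇒ δ = 5019/5850 = 0.85795.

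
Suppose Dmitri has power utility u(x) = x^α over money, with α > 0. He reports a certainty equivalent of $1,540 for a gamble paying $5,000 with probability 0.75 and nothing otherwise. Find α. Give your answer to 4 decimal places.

EU(lottery) = 0.75·5000^α + 0.25·0 = 0.75·5000^α.
Setting u(1540) equal to that: 1540^α = 0.75·5000^α ⇒ (1540/5000)^α = 0.75.
α = ln(0.75) / ln(1540/5000) = -0.2876821/-1.1776555 ≈ 0.2443.

α ≈ 0.2443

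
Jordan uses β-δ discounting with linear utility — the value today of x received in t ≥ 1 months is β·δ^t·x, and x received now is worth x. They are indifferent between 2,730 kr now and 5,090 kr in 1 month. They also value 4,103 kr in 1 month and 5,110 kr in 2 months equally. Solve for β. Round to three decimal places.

β ≈ 0.668

Both payoffs in the second observation are in the future, so β drops out: δ^1·4103 = δ^2·5110 ⇒ δ = 4103/5110 = 0.80294.
Substituting δ into 2730 = β·δ·5090: β = 2730/(4086.941) ≈ 0.668.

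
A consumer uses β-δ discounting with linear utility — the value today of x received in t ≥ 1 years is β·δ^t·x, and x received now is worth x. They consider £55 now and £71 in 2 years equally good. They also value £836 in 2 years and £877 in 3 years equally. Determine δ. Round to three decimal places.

Both payoffs in the second observation are in the future, so β drops out: δ^2·836 = δ^3·877 ⇒ δ = 836/877 = 0.95325.

δ ≈ 0.953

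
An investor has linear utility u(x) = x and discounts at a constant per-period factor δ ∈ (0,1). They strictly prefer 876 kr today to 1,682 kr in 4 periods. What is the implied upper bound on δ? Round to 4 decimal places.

The preference means 876 > δ^4·1682.
Dividing by 1682: δ^4 < 0.52081. Both sides are positive, so the 4th root keeps the direction.
δ < (876/1682)^(1/4) ≈ 0.8495.

δ < 0.8495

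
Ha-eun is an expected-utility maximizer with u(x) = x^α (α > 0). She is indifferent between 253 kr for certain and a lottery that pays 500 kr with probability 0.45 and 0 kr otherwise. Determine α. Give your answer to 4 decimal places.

EU(lottery) = 0.45·500^α + 0.55·0 = 0.45·500^α.
Setting u(253) equal to that: 253^α = 0.45·500^α ⇒ (253/500)^α = 0.45.
Taking logs: α·ln(253/500) = ln(0.45), so α = -0.7985077 / -0.6812186 ≈ 1.1722.

α ≈ 1.1722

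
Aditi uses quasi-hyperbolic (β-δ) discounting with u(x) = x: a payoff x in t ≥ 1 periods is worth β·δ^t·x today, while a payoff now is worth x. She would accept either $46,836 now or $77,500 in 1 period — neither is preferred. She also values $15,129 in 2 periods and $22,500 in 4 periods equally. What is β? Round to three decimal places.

The second indifference involves only future payoffs, so β cancels: β·δ^2·15129 = β·δ^4·22500, giving δ^2 = 15129/22500 = 0.67240, so δ = 0.82000.
Now use the now-vs-future pair: 46836 = β·δ·77500 gives β = 46836/(0.82000·77500) ≈ 0.737.

β ≈ 0.737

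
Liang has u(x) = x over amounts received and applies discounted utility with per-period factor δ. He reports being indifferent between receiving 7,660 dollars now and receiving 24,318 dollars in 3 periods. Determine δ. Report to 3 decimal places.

δ ≈ 0.680

The payoff in 3 periods is discounted by δ^3, so u(7660) = δ^3·u(24318) and δ^3 = u(7660)/u(24318).
With u(x) = x: δ^3 = 7660/24318 = 0.31499.
So δ = 0.31499^(1/3) ≈ 0.680.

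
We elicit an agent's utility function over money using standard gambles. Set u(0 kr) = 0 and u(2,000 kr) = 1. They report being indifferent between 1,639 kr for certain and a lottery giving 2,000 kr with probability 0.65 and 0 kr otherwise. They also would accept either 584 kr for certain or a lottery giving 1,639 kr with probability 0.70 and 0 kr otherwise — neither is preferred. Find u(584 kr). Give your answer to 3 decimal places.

From the first indifference, u(1,639 kr) = 0.65·u(2,000 kr) + 0.35·u(0 kr) = 0.65·1 + 0.35·0 = 0.65.
Then u(584 kr) = 0.70·u(1,639 kr) + 0.30·u(0 kr) = 0.70·0.65 + 0.30·0.00 = 0.4550.

0.455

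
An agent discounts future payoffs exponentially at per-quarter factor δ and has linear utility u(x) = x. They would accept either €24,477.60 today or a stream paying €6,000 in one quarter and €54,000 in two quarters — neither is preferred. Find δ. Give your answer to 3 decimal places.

δ ≈ 0.620

Present value of the stream is 6000·δ + 54000·δ². Indifference gives 6000δ + 54000δ² = 24477.60.
So 54000δ² + 6000δ − 24477.60 = 0.
By the quadratic formula (taking the positive root), δ = (−6000 + √5323161600.00) / 108000 ≈ 0.620.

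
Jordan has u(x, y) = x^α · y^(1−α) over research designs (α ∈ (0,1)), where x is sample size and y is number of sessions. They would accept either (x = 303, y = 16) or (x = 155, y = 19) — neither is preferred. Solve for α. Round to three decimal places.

α ≈ 0.204

Set the two utilities equal: 303^α·16^(1−α) = 155^α·19^(1−α).
Taking logs: α·ln 303 + (1−α)·ln 16 = α·ln 155 + (1−α)·ln 19, i.e. α·0.670308 = (1−α)·0.171850.
Thus α·(0.842158) = 0.171850, so α = 0.171850/0.842158 ≈ 0.204.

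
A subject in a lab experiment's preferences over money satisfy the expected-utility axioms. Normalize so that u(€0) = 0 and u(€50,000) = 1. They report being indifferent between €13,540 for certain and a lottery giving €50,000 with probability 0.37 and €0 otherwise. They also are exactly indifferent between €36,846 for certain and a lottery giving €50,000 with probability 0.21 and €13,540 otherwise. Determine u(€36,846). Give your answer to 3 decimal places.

0.502

From the first indifference, u(€13,540) = 0.37·u(€50,000) + 0.63·u(€0) = 0.37·1 + 0.63·0 = 0.37.
The second indifference gives u(€36,846) = 0.21·u(€50,000) + 0.79·u(€13,540) = 0.21·1.00 + 0.79·0.37 = 0.5023.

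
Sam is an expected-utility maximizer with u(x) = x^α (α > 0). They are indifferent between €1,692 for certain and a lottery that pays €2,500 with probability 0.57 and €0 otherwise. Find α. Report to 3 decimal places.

The lottery's expected utility is 0.57·u(2500) + 0.43·u(0) = 0.57·2500^α (since u(0) = 0 for α > 0).
Indifference: 1692^α = 0.57·2500^α, so (1692/2500)^α = 0.57.
Taking logs: α·ln(1692/2500) = ln(0.57), so α = -0.562119 / -0.390379 ≈ 1.440.

α ≈ 1.440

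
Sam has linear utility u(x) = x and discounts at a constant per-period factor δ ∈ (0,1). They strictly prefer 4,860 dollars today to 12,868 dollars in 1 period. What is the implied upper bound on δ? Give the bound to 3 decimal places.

Comparing present values: 4860 > δ·12868.
So δ < 4860/12868 = 0.37768.

δ < 0.378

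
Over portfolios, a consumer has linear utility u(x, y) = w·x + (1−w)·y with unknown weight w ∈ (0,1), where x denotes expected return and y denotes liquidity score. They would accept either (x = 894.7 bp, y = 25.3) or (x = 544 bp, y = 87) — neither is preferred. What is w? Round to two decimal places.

w = 0.15

u(894.7,25.3) = u(544,87) means w·894.7 + (1−w)·25.3 = w·544 + (1−w)·87.
Collecting terms: w·350.7 = (1−w)·61.7.
Hence w = 61.7/(350.7+61.7) = 61.7/412.4 = 0.15.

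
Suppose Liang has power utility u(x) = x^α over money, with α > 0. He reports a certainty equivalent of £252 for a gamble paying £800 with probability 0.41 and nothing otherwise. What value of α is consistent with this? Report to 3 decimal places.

α ≈ 0.772

EU(lottery) = 0.41·800^α + 0.59·0 = 0.41·800^α.
Setting u(252) equal to that: 252^α = 0.41·800^α ⇒ (252/800)^α = 0.41.
Taking logs: α·ln(252/800) = ln(0.41), so α = -0.891598 / -1.155183 ≈ 0.772.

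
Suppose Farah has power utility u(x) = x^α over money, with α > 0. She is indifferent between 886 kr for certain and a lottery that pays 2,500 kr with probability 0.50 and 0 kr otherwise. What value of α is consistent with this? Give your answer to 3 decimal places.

EU(lottery) = 0.50·2500^α + 0.50·0 = 0.50·2500^α.
Indifference: 886^α = 0.50·2500^α, so (886/2500)^α = 0.50.
Taking logs: α·ln(886/2500) = ln(0.50), so α = -0.693147 / -1.037329 ≈ 0.668.

α ≈ 0.668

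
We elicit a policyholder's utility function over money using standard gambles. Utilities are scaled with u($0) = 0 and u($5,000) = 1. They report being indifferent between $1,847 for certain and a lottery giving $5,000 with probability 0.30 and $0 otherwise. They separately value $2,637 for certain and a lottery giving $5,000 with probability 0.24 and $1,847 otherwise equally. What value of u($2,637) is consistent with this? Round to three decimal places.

The first gamble pins u($1,847): it must equal 0.30·1 + 0.70·0 = 0.30.
Then u($2,637) = 0.24·u($5,000) + 0.76·u($1,847) = 0.24·1.00 + 0.76·0.30 = 0.4680.

0.468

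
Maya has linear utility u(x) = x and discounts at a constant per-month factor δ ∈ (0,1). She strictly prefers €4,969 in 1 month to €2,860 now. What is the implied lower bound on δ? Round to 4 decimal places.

δ > 0.5756

Comparing present values: 2860 < δ·4969.
Dividing through by 4969 gives δ > 0.57557.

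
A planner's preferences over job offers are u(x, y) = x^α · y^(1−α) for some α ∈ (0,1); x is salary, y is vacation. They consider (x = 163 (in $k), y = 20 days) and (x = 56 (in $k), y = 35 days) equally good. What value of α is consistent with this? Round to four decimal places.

α ≈ 0.3437

Set the two utilities equal: 163^α·20^(1−α) = 56^α·35^(1−α).
(163/56)^α = (35/20)^(1−α); take logs: α·ln(163/56) = (1−α)·ln(35/20), i.e. α·1.0683985 = (1−α)·0.5596158.
So α/(1−α) = (0.5596158)/(1.0683985) = 0.5237894, and α = 0.5237894/1.5237894 ≈ 0.3437.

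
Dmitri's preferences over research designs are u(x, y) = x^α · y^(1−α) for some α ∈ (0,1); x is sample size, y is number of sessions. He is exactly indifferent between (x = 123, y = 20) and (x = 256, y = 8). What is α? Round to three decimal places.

α ≈ 0.556

Indifference: 123^α · 20^(1−α) = 256^α · 8^(1−α).
Taking logs: α·ln 123 + (1−α)·ln 20 = α·ln 256 + (1−α)·ln 8, i.e. α·-0.732993 = (1−α)·-0.916291.
So α/(1−α) = (-0.916291)/(-0.732993) = 1.250068, and α = 1.250068/2.250068 ≈ 0.556.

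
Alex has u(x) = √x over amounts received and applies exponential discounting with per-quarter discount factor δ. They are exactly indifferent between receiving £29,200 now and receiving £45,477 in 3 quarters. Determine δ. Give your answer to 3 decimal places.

The payoff in 3 quarters is discounted by δ^3, so u(29200) = δ^3·u(45477) and δ^3 = u(29200)/u(45477).
Since u(x) = √x, δ^3 = √(29200/45477) = 0.80130.
Taking the cube root: δ = 0.80130^(1/3) ≈ 0.929.

δ ≈ 0.929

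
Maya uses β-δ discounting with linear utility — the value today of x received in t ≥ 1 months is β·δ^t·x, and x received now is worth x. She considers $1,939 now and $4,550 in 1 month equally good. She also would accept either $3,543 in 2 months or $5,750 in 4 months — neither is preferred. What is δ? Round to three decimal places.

δ ≈ 0.785

Both payoffs in the second observation are in the future, so β drops out: δ^2·3543 = δ^4·5750 ⇒ δ^2 = 3543/5750 = 0.61617, so δ = 0.78497.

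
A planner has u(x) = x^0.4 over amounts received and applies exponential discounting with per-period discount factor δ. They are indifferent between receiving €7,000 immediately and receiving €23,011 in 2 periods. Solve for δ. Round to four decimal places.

Equating discounted utilities: u(7000) = δ^2·u(23011) ⇒ δ^2 = u(7000)/u(23011).
With u(x) = x^0.4: δ^2 = 7000^0.4/23011^0.4 = (7000/23011)^0.4 = 0.62125.
So δ = 0.62125^(1/2) ≈ 0.7882.

δ ≈ 0.7882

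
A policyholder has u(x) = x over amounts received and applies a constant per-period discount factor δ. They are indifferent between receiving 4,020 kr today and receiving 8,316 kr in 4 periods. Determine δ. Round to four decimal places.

δ ≈ 0.8338

Equating discounted utilities: u(4020) = δ^4·u(8316) ⇒ δ^4 = u(4020)/u(8316).
With u(x) = x: δ^4 = 4020/8316 = 0.48341.
Taking the 4th root: δ = 0.48341^(1/4) ≈ 0.8338.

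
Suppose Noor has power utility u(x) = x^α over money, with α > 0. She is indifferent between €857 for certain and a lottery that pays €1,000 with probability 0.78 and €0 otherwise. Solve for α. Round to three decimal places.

The lottery's expected utility is 0.78·u(1000) + 0.22·u(0) = 0.78·1000^α (since u(0) = 0 for α > 0).
Equating: 857^α = 0.78·1000^α, i.e. 0.8570^α = 0.78.
α = ln(0.78) / ln(857/1000) = -0.248461/-0.154317 ≈ 1.610.

α ≈ 1.610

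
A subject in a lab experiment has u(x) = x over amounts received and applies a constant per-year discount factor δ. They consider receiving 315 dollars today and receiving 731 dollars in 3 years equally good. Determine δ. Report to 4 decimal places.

The payoff in 3 years is discounted by δ^3, so u(315) = δ^3·u(731) and δ^3 = u(315)/u(731).
With u(x) = x: δ^3 = 315/731 = 0.43092.
Hence δ = (0.43092)^(1/3) = 0.755320.

δ ≈ 0.7553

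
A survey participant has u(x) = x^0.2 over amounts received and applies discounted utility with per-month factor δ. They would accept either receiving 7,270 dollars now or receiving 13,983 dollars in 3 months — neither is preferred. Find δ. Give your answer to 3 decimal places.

The payoff in 3 months is discounted by δ^3, so u(7270) = δ^3·u(13983) and δ^3 = u(7270)/u(13983).
With u(x) = x^0.2: δ^3 = 7270^0.2/13983^0.2 = (7270/13983)^0.2 = 0.87738.
Taking the cube root: δ = 0.87738^(1/3) ≈ 0.957.

δ ≈ 0.957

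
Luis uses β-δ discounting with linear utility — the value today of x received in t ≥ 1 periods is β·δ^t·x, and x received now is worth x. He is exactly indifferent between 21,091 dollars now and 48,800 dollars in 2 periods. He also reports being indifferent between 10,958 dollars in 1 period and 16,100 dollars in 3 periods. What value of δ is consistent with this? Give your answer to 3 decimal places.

The second indifference involves only future payoffs, so β cancels: β·δ^1·10958 = β·δ^3·16100, giving δ^2 = 10958/16100 = 0.68062, so δ = 0.82500.

δ ≈ 0.825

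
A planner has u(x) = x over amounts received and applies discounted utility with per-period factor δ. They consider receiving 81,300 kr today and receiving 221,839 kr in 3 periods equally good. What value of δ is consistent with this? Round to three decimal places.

δ ≈ 0.716

Indifference means u(81300) = δ^3 · u(221839), so δ^3 = u(81300)/u(221839).
With u(x) = x: δ^3 = 81300/221839 = 0.36648.
So δ = 0.36648^(1/3) ≈ 0.716.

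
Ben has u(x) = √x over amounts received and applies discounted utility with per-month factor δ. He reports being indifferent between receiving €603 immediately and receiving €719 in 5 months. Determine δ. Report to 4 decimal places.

Indifference means u(603) = δ^5 · u(719), so δ^5 = u(603)/u(719).
With u(x) = √x: δ^5 = √603/√719 = √(603/719) = 0.91579.
Taking the 5th root: δ = 0.91579^(1/5) ≈ 0.9826.

δ ≈ 0.9826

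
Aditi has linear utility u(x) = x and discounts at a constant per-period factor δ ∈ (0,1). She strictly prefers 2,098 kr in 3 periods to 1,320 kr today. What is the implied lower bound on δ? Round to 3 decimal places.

δ > 0.857

The preference means 1320 < δ^3·2098.
So δ^3 > 1320/2098 = 0.62917; taking the cube root of both positive sides preserves the inequality.
δ > (1320/2098)^(1/3) ≈ 0.857.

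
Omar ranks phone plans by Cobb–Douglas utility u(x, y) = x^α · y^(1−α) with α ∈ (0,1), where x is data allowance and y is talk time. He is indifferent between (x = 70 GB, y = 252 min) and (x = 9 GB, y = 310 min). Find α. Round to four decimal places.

α ≈ 0.0917

Set the two utilities equal: 70^α·252^(1−α) = 9^α·310^(1−α).
Rearrange to (70/9)^α = (310/252)^(1−α) and take logs: α·2.0512707 = (1−α)·0.2071432.
With A = 2.0512707 and B = 0.2071432: α·A = (1−α)·B, so α = B/(A+B) = 0.2071432/2.2584139 ≈ 0.0917.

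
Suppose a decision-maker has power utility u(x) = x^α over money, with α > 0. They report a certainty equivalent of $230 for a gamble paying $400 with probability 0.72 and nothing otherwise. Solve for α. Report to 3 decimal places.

α ≈ 0.594

EU(lottery) = 0.72·400^α + 0.28·0 = 0.72·400^α.
Indifference: 230^α = 0.72·400^α, so (230/400)^α = 0.72.
Take logs: α = ln 0.72 / ln(230/400) ≈ 0.59363.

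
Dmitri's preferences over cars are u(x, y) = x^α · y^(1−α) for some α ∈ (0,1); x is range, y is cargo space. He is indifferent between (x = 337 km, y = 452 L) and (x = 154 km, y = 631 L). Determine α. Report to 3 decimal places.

α ≈ 0.299

The Cobb–Douglas utilities coincide, so 337^α·452^(1−α) = 154^α·631^(1−α).
Rearrange to (337/154)^α = (631/452)^(1−α) and take logs: α·0.783130 = (1−α)·0.333624.
Thus α·(1.116754) = 0.333624, so α = 0.333624/1.116754 ≈ 0.299.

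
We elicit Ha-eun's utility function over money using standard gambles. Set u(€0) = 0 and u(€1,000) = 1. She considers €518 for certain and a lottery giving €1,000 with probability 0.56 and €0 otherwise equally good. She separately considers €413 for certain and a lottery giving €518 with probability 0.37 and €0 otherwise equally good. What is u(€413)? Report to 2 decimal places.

0.21

First, u(€518) = 0.56·u(€1,000) + 0.44·u(€0) = 0.56.
Then u(€413) = 0.37·u(€518) + 0.63·u(€0) = 0.37·0.56 + 0.63·0.00 = 0.2072.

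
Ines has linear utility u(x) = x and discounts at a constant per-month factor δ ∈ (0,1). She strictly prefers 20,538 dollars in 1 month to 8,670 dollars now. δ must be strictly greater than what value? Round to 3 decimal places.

δ > 0.422

The preference means 8670 < δ·20538.
So δ > 8670/20538 = 0.42214.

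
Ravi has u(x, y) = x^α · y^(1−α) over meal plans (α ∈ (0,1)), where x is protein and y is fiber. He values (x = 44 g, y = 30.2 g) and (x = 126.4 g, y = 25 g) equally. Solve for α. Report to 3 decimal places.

Set the two utilities equal: 44^α·30.2^(1−α) = 126.4^α·25^(1−α).
Rearrange to (44/126.4)^α = (25/30.2)^(1−α) and take logs: α·-1.055262 = (1−α)·-0.188966.
So α/(1−α) = (-0.188966)/(-1.055262) = 0.179070, and α = 0.179070/1.179070 ≈ 0.152.

α ≈ 0.152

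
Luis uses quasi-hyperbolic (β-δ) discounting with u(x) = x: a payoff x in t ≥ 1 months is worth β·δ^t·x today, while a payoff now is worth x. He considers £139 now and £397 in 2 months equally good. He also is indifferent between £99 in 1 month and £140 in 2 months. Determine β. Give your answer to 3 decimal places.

Both payoffs in the second observation are in the future, so β drops out: δ^1·99 = δ^2·140 ⇒ δ = 99/140 = 0.70714.
Substituting δ into 139 = β·δ^2·397: β = 139/(198.520) ≈ 0.700.

β ≈ 0.700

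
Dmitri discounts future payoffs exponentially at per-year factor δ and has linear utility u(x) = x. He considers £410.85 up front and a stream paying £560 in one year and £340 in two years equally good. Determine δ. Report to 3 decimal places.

The stream is worth 560δ + 340δ² today, so 560δ + 340δ² = 410.85.
That is, 340δ² + 560δ − 410.85 = 0, a quadratic in δ.
By the quadratic formula (taking the positive root), δ = (−560 + √872356.00) / 680 ≈ 0.550.

δ ≈ 0.550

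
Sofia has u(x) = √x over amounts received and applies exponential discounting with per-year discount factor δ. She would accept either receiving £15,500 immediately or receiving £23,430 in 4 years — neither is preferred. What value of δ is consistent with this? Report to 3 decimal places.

δ ≈ 0.950

Equating discounted utilities: u(15500) = δ^4·u(23430) ⇒ δ^4 = u(15500)/u(23430).
With u(x) = √x: δ^4 = √15500/√23430 = √(15500/23430) = 0.81335.
So δ = 0.81335^(1/4) ≈ 0.950.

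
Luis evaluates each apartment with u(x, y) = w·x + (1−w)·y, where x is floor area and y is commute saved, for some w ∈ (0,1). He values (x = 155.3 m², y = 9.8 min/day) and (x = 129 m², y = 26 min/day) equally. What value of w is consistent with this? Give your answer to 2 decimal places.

Indifference: w·155.3 + (1−w)·9.8 = w·129 + (1−w)·26.
Rearranging, 26.3·w − 16.2·(1−w) = 0.
The marginal rate of substitution is 16.2/26.3, so w = 16.2/(26.3+16.2) = 0.38.

w = 0.38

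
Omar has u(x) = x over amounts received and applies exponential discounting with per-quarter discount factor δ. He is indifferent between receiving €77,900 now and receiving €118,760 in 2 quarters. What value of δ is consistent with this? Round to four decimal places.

δ ≈ 0.8099

Indifference means u(77900) = δ^2 · u(118760), so δ^2 = u(77900)/u(118760).
With u(x) = x: δ^2 = 77900/118760 = 0.65594.
So δ = 0.65594^(1/2) ≈ 0.8099.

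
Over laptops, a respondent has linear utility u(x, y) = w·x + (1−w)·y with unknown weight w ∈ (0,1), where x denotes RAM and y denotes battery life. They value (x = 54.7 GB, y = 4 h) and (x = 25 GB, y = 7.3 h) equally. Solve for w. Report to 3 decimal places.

w = 0.100

Equating utilities: w·54.7 + (1−w)·4 = w·25 + (1−w)·7.3.
Collecting terms: w·29.7 = (1−w)·3.3.
So w/(1−w) = 3.3/29.7 = 0.1111, giving w = 3.3/(29.7+3.3) = 0.100.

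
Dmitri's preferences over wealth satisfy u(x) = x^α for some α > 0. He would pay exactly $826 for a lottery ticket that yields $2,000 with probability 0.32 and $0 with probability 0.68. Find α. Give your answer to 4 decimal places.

EU(lottery) = 0.32·2000^α + 0.68·0 = 0.32·2000^α.
Setting u(826) equal to that: 826^α = 0.32·2000^α ⇒ (826/2000)^α = 0.32.
α = ln(0.32) / ln(826/2000) = -1.1394343/-0.8843077 ≈ 1.2885.

α ≈ 1.2885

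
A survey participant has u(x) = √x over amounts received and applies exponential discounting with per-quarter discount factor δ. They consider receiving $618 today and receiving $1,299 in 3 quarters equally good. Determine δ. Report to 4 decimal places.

Indifference means u(618) = δ^3 · u(1299), so δ^3 = u(618)/u(1299).
Since u(x) = √x, δ^3 = √(618/1299) = 0.68975.
Taking the cube root: δ = 0.68975^(1/3) ≈ 0.8835.

δ ≈ 0.8835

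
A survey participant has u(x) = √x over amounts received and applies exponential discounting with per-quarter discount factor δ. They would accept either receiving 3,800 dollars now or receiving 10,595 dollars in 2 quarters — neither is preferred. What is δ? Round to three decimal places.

δ ≈ 0.774

Indifference means u(3800) = δ^2 · u(10595), so δ^2 = u(3800)/u(10595).
With u(x) = √x: δ^2 = √3800/√10595 = √(3800/10595) = 0.59888.
So δ = 0.59888^(1/2) ≈ 0.774.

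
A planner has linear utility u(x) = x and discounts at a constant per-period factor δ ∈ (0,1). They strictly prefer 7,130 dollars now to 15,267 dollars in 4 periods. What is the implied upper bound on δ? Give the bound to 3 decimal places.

δ < 0.827

The preference means 7130 > δ^4·15267.
Hence δ^4 < 7130/15267 = 0.46702, and x ↦ x^(1/4) is increasing on (0,∞).
δ < 0.46702^(1/4) = 0.827.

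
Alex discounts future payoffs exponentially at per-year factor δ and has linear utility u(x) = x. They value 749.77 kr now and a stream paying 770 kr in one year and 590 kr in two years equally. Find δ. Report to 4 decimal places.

Present value of the stream is 770·δ + 590·δ². Indifference gives 770δ + 590δ² = 749.77.
Rearranged: 590δ² + 770δ − 749.77 = 0.
δ = (−770 + √(770² + 4·590·749.77)) / (2·590) = (−770 + √2362357.20) / 1180 ≈ 0.6500.

δ ≈ 0.6500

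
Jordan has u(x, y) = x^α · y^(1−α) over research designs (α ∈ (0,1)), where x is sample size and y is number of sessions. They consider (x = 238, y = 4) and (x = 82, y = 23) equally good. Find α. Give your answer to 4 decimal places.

Indifference: 238^α · 4^(1−α) = 82^α · 23^(1−α).
Rearrange to (238/82)^α = (23/4)^(1−α) and take logs: α·1.0655514 = (1−α)·1.7491999.
Thus α·(2.8147513) = 1.7491999, so α = 1.7491999/2.8147513 ≈ 0.6214.

α ≈ 0.6214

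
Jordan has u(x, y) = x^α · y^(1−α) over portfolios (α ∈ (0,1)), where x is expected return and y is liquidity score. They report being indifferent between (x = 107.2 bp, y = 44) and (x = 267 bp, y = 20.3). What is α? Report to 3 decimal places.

α ≈ 0.459

The Cobb–Douglas utilities coincide, so 107.2^α·44^(1−α) = 267^α·20.3^(1−α).
(107.2/267)^α = (20.3/44)^(1−α); take logs: α·ln(107.2/267) = (1−α)·ln(20.3/44), i.e. α·-0.912552 = (1−α)·-0.773569.
Thus α·(-1.686121) = -0.773569, so α = -0.773569/-1.686121 ≈ 0.459.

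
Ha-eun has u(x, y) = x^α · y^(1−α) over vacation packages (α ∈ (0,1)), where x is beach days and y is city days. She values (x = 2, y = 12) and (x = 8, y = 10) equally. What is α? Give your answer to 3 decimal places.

The Cobb–Douglas utilities coincide, so 2^α·12^(1−α) = 8^α·10^(1−α).
(2/8)^α = (10/12)^(1−α); take logs: α·ln(2/8) = (1−α)·ln(10/12), i.e. α·-1.386294 = (1−α)·-0.182322.
Thus α·(-1.568616) = -0.182322, so α = -0.182322/-1.568616 ≈ 0.116.

α ≈ 0.116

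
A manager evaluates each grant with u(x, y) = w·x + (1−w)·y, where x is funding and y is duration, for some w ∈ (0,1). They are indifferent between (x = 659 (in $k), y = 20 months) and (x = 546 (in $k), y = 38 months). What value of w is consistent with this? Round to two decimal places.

w = 0.14

Indifference: w·659 + (1−w)·20 = w·546 + (1−w)·38.
w·(659−546) = (1−w)·(38−20), i.e. w·113 = (1−w)·18.
The marginal rate of substitution is 18/113, so w = 18/(113+18) = 0.14.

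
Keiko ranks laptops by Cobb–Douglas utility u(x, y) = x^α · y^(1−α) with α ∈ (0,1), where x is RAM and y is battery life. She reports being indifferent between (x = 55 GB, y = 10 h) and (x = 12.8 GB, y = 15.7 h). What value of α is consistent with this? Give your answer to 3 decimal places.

α ≈ 0.236

Set the two utilities equal: 55^α·10^(1−α) = 12.8^α·15.7^(1−α).
Taking logs: α·ln 55 + (1−α)·ln 10 = α·ln 12.8 + (1−α)·ln 15.7, i.e. α·1.457888 = (1−α)·0.451076.
Thus α·(1.908964) = 0.451076, so α = 0.451076/1.908964 ≈ 0.236.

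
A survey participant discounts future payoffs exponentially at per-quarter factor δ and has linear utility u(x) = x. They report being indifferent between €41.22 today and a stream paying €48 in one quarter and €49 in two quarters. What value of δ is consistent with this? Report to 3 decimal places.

δ ≈ 0.550

Present value of the stream is 48·δ + 49·δ². Indifference gives 48δ + 49δ² = 41.22.
So 49δ² + 48δ − 41.22 = 0.
δ = (−48 + √(48² + 4·49·41.22)) / (2·49) = (−48 + √10383.12) / 98 ≈ 0.550.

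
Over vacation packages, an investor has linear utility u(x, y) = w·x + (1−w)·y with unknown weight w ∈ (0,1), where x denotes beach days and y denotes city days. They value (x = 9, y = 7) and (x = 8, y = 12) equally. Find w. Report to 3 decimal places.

u(9,7) = u(8,12) means w·9 + (1−w)·7 = w·8 + (1−w)·12.
Rearranging, 1·w − 5·(1−w) = 0.
So w/(1−w) = 5/1 = 5.0000, giving w = 5/(1+5) = 0.833.

w = 0.833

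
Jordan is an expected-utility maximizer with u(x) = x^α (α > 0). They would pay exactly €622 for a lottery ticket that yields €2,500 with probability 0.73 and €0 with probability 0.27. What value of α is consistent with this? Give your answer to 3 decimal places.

α ≈ 0.226

The lottery's expected utility is 0.73·u(2500) + 0.27·u(0) = 0.73·2500^α (since u(0) = 0 for α > 0).
Equating: 622^α = 0.73·2500^α, i.e. 0.2488^α = 0.73.
α = ln(0.73) / ln(622/2500) = -0.314711/-1.391106 ≈ 0.226.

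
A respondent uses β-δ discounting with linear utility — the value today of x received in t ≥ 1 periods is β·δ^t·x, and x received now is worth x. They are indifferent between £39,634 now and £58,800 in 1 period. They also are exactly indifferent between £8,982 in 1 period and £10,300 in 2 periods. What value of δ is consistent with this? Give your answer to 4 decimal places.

The second indifference involves only future payoffs, so β cancels: β·δ^1·8982 = β·δ^2·10300, giving δ = 8982/10300 = 0.87204.

δ ≈ 0.8720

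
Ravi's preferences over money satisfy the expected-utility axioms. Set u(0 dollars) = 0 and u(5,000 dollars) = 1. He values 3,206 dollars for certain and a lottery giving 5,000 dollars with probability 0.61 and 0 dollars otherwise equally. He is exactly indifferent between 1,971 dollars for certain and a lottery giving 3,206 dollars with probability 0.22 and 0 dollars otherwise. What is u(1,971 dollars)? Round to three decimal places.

0.134

From the first indifference, u(3,206 dollars) = 0.61·u(5,000 dollars) + 0.39·u(0 dollars) = 0.61·1 + 0.39·0 = 0.61.
The second indifference gives u(1,971 dollars) = 0.22·u(3,206 dollars) + 0.78·u(0 dollars) = 0.22·0.61 + 0.78·0.00 = 0.1342.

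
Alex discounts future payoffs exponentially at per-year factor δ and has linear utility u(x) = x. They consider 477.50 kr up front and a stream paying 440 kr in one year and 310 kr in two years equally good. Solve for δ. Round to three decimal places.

δ ≈ 0.720

Equating present values: 477.50 = 440δ + 310δ².
So 310δ² + 440δ − 477.50 = 0.
The positive root is δ = [−440 + √(440² + 4·310·477.50)] / (2·310) = (−440 + 886.397)/620 ≈ 0.720.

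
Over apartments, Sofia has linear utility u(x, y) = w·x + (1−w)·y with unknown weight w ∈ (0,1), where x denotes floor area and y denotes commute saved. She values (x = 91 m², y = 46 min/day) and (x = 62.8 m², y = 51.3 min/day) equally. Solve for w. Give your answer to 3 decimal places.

w = 0.158

u(91,46) = u(62.8,51.3) means w·91 + (1−w)·46 = w·62.8 + (1−w)·51.3.
Collecting terms: w·28.2 = (1−w)·5.3.
Hence w = 5.3/(28.2+5.3) = 5.3/33.5 = 0.158.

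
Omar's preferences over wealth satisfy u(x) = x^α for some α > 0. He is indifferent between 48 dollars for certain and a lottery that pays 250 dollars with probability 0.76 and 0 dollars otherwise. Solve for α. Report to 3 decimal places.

α ≈ 0.166

The lottery's expected utility is 0.76·u(250) + 0.24·u(0) = 0.76·250^α (since u(0) = 0 for α > 0).
Setting u(48) equal to that: 48^α = 0.76·250^α ⇒ (48/250)^α = 0.76.
α = ln(0.76) / ln(48/250) = -0.274437/-1.650260 ≈ 0.166.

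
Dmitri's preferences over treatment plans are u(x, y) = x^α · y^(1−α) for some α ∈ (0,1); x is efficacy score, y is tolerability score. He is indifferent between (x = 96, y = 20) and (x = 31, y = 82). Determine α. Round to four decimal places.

α ≈ 0.5552

The Cobb–Douglas utilities coincide, so 96^α·20^(1−α) = 31^α·82^(1−α).
Taking logs: α·ln 96 + (1−α)·ln 20 = α·ln 31 + (1−α)·ln 82, i.e. α·1.1303610 = (1−α)·1.4109870.
Thus α·(2.5413480) = 1.4109870, so α = 1.4109870/2.5413480 ≈ 0.5552.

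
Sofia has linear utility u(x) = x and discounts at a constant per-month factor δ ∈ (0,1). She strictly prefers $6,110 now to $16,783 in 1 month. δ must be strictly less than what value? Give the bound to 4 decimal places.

δ < 0.3641

The preference means 6110 > δ·16783.
So δ < 6110/16783 = 0.36406.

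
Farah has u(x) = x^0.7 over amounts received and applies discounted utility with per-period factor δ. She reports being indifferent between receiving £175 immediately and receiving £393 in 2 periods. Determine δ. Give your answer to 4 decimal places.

Equating discounted utilities: u(175) = δ^2·u(393) ⇒ δ^2 = u(175)/u(393).
With u(x) = x^0.7: δ^2 = 175^0.7/393^0.7 = (175/393)^0.7 = 0.56761.
Hence δ = (0.56761)^(1/2) = 0.753401.

δ ≈ 0.7534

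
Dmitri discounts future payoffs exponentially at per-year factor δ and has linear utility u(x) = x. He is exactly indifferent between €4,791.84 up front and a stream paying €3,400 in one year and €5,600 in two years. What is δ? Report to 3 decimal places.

Present value of the stream is 3400·δ + 5600·δ². Indifference gives 3400δ + 5600δ² = 4791.84.
So 5600δ² + 3400δ − 4791.84 = 0.
The positive root is δ = [−3400 + √(3400² + 4·5600·4791.84)] / (2·5600) = (−3400 + 10904.000)/11200 ≈ 0.670.

δ ≈ 0.670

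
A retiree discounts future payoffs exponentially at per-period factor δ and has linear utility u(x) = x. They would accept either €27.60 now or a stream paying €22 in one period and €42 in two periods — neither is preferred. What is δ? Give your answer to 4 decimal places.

δ ≈ 0.5900

Present value of the stream is 22·δ + 42·δ². Indifference gives 22δ + 42δ² = 27.60.
Rearranged: 42δ² + 22δ − 27.60 = 0.
By the quadratic formula (taking the positive root), δ = (−22 + √5120.80) / 84 ≈ 0.5900.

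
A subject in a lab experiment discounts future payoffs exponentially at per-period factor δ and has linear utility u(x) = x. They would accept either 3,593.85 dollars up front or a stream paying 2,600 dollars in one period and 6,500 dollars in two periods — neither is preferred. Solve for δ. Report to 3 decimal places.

The stream is worth 2600δ + 6500δ² today, so 2600δ + 6500δ² = 3593.85.
So 6500δ² + 2600δ − 3593.85 = 0.
The positive root is δ = [−2600 + √(2600² + 4·6500·3593.85)] / (2·6500) = (−2600 + 10010.000)/13000 ≈ 0.570.

δ ≈ 0.570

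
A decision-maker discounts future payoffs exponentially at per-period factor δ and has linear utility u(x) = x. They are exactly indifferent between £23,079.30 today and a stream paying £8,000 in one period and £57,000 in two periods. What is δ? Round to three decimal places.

δ ≈ 0.570

The stream is worth 8000δ + 57000δ² today, so 8000δ + 57000δ² = 23079.30.
So 57000δ² + 8000δ − 23079.30 = 0.
The positive root is δ = [−8000 + √(8000² + 4·57000·23079.30)] / (2·57000) = (−8000 + 72980.000)/114000 ≈ 0.570.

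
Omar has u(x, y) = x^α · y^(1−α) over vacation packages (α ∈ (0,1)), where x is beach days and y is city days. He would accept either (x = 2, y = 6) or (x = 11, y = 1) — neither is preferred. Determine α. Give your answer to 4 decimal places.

Indifference: 2^α · 6^(1−α) = 11^α · 1^(1−α).
(2/11)^α = (1/6)^(1−α); take logs: α·ln(2/11) = (1−α)·ln(1/6), i.e. α·-1.7047481 = (1−α)·-1.7917595.
Thus α·(-3.4965076) = -1.7917595, so α = -1.7917595/-3.4965076 ≈ 0.5124.

α ≈ 0.5124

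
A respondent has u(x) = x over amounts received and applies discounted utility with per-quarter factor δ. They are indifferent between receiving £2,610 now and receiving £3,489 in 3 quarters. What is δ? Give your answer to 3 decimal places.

δ ≈ 0.908

The payoff in 3 quarters is discounted by δ^3, so u(2610) = δ^3·u(3489) and δ^3 = u(2610)/u(3489).
With u(x) = x: δ^3 = 2610/3489 = 0.74807.
Hence δ = (0.74807)^(1/3) = 0.90778.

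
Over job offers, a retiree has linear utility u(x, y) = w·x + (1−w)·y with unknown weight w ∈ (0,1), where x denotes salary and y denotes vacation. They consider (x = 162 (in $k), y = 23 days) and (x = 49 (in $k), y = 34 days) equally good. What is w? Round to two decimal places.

w = 0.09

u(162,23) = u(49,34) means w·162 + (1−w)·23 = w·49 + (1−w)·34.
w·(162−49) = (1−w)·(34−23), i.e. w·113 = (1−w)·11.
So w/(1−w) = 11/113 = 0.0973, giving w = 11/(113+11) = 0.09.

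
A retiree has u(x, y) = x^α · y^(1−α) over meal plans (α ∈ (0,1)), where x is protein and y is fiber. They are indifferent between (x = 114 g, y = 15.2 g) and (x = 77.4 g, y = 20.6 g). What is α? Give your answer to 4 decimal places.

Indifference: 114^α · 15.2^(1−α) = 77.4^α · 20.6^(1−α).
Rearrange to (114/77.4)^α = (20.6/15.2)^(1−α) and take logs: α·0.3872117 = (1−α)·0.3039956.
Thus α·(0.6912073) = 0.3039956, so α = 0.3039956/0.6912073 ≈ 0.4398.

α ≈ 0.4398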